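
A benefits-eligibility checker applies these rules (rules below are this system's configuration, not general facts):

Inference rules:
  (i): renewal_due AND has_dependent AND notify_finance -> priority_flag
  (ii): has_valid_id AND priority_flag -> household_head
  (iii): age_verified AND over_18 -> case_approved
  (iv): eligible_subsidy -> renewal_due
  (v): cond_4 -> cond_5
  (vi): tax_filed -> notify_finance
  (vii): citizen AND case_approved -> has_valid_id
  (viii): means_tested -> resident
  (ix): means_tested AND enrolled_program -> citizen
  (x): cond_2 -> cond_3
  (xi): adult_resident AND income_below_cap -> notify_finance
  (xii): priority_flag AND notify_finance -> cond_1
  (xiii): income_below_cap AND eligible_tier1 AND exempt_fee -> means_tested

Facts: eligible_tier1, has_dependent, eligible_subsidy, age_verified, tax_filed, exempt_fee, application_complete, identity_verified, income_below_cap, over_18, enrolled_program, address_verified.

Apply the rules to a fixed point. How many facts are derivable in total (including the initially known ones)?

Round 1: (iii) [age_verified AND over_18 -> case_approved]; (iv) [eligible_subsidy -> renewal_due]; (vi) [tax_filed -> notify_finance]; (xiii) [income_below_cap AND eligible_tier1 AND exempt_fee -> means_tested]. New: case_approved, renewal_due, notify_finance, means_tested.
Round 2: (i) [renewal_due AND has_dependent AND notify_finance -> priority_flag]; (viii) [means_tested -> resident]; (ix) [means_tested AND enrolled_program -> citizen]. New: priority_flag, resident, citizen.
Round 3: (vii) [citizen AND case_approved -> has_valid_id]; (xii) [priority_flag AND notify_finance -> cond_1]. New: has_valid_id, cond_1.
Round 4: (ii) [has_valid_id AND priority_flag -> household_head]. New: household_head.
Closure: {address_verified, age_verified, application_complete, case_approved, citizen, cond_1, eligible_subsidy, eligible_tier1, enrolled_program, exempt_fee, has_dependent, has_valid_id, household_head, identity_verified, income_below_cap, means_tested, notify_finance, over_18, priority_flag, renewal_due, resident, tax_filed} — 22 facts.

22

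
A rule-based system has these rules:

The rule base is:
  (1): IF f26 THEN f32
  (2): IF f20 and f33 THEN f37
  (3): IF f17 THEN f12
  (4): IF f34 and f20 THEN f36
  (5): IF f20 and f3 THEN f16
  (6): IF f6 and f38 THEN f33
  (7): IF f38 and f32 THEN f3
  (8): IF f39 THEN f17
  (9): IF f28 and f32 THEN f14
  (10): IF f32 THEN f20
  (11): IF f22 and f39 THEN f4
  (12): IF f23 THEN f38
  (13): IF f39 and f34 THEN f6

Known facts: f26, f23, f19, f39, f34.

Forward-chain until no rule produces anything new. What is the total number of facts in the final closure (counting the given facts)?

Round 1 — (1), (8), (12), (13), derive f32, f17, f38, f6.
Round 2 — (3), (6), (7), (10), derive f12, f33, f3, f20.
Round 3 — (2), (4), (5), derive f37, f36, f16.
Closure: {f12, f16, f17, f19, f20, f23, f26, f3, f32, f33, f34, f36, f37, f38, f39, f6} — 16 facts.

16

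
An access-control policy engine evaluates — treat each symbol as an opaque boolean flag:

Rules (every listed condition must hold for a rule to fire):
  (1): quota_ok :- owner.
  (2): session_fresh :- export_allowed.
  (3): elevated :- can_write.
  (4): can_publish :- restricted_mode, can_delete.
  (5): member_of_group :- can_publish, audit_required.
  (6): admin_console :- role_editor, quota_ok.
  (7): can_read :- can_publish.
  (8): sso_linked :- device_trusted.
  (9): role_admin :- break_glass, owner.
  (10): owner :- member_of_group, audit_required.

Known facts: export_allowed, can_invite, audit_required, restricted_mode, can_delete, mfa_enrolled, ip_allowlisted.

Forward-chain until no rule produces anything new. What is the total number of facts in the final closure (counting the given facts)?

[1] (2) [session_fresh :- export_allowed.]; (4) [can_publish :- restricted_mode, can_delete.]. ⇒ new: session_fresh, can_publish.
[2] (5) [member_of_group :- can_publish, audit_required.]; (7) [can_read :- can_publish.]. ⇒ new: member_of_group, can_read.
[3] (10) [owner :- member_of_group, audit_required.]. ⇒ new: owner.
[4] (1) [quota_ok :- owner.]. ⇒ new: quota_ok.
Closure: {audit_required, can_delete, can_invite, can_publish, can_read, export_allowed, ip_allowlisted, member_of_group, mfa_enrolled, owner, quota_ok, restricted_mode, session_fresh} — 13 facts.

13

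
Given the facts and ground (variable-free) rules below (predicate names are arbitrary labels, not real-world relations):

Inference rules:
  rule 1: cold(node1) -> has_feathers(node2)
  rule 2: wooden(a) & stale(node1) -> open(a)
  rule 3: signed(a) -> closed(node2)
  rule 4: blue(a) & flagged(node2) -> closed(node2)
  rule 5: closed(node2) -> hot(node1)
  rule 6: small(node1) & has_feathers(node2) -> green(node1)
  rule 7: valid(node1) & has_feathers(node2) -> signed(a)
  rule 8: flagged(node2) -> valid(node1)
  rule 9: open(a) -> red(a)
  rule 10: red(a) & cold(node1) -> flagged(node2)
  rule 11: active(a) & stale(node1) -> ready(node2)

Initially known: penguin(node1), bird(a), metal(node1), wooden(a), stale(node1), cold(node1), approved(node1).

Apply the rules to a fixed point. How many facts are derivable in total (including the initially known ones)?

15

[1] rule 1 [cold(node1) -> has_feathers(node2)]; rule 2 [wooden(a) & stale(node1) -> open(a)]. ⇒ new: has_feathers(node2), open(a).
[2] rule 9 [open(a) -> red(a)]. ⇒ new: red(a).
[3] rule 10 [red(a) & cold(node1) -> flagged(node2)]. ⇒ new: flagged(node2).
[4] rule 8 [flagged(node2) -> valid(node1)]. ⇒ new: valid(node1).
[5] rule 7 [valid(node1) & has_feathers(node2) -> signed(a)]. ⇒ new: signed(a).
[6] rule 3 [signed(a) -> closed(node2)]. ⇒ new: closed(node2).
[7] rule 5 [closed(node2) -> hot(node1)]. ⇒ new: hot(node1).
Closure: {approved(node1), bird(a), closed(node2), cold(node1), flagged(node2), has_feathers(node2), hot(node1), metal(node1), open(a), penguin(node1), red(a), signed(a), stale(node1), valid(node1), wooden(a)} — 15 facts.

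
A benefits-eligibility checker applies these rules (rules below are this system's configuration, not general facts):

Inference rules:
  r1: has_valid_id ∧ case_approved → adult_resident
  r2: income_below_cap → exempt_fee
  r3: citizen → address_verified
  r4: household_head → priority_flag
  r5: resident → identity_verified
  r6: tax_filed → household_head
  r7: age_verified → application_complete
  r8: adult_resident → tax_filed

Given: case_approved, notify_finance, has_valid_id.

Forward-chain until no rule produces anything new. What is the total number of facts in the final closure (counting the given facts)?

7

Round 1 fires r1, giving adult_resident.
Round 2 fires r8, giving tax_filed.
Round 3 fires r6, giving household_head.
Round 4 fires r4, giving priority_flag.
Closure: {adult_resident, case_approved, has_valid_id, household_head, notify_finance, priority_flag, tax_filed} — 7 facts.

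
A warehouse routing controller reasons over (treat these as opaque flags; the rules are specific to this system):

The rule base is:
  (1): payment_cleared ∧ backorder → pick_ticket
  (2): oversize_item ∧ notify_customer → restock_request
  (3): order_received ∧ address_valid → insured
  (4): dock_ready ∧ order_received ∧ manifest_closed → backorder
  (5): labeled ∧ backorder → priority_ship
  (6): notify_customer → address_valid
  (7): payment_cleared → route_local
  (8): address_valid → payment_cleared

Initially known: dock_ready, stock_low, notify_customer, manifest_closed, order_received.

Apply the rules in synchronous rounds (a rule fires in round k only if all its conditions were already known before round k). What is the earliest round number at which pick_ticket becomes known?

[1] (4) [dock_ready ∧ order_received ∧ manifest_closed → backorder]; (6) [notify_customer → address_valid]. ⇒ new: backorder, address_valid.
[2] (3) [order_received ∧ address_valid → insured]; (8) [address_valid → payment_cleared]. ⇒ new: insured, payment_cleared.
[3] (1) [payment_cleared ∧ backorder → pick_ticket]; (7) [payment_cleared → route_local]. ⇒ new: pick_ticket, route_local.
pick_ticket first appears in round 3.

3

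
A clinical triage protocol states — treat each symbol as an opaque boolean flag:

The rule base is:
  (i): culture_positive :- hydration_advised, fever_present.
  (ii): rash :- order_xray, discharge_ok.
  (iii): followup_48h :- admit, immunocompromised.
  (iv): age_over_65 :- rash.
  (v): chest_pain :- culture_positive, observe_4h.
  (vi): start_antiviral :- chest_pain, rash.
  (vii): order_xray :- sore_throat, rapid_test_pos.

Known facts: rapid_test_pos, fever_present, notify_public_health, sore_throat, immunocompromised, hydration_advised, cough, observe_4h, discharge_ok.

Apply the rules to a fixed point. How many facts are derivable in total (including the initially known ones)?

Round 1 — (i), (vii), derive culture_positive, order_xray.
Round 2 — (ii), (v), derive rash, chest_pain.
Round 3 — (iv), (vi), derive age_over_65, start_antiviral.
Closure: {age_over_65, chest_pain, cough, culture_positive, discharge_ok, fever_present, hydration_advised, immunocompromised, notify_public_health, observe_4h, order_xray, rapid_test_pos, rash, sore_throat, start_antiviral} — 15 facts.

15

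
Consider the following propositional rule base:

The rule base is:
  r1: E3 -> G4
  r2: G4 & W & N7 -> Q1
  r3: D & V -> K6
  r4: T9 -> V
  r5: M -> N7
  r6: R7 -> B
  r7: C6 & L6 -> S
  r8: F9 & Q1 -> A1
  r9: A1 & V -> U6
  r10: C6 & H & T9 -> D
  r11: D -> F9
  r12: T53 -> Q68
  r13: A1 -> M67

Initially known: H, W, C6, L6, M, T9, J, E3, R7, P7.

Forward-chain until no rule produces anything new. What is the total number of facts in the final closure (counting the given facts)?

22

Round 1: r1 [E3 -> G4]; r4 [T9 -> V]; r5 [M -> N7]; r6 [R7 -> B]; r7 [C6 & L6 -> S]; r10 [C6 & H & T9 -> D]. New: G4, V, N7, B, S, D.
Round 2: r2 [G4 & W & N7 -> Q1]; r3 [D & V -> K6]; r11 [D -> F9]. New: Q1, K6, F9.
Round 3: r8 [F9 & Q1 -> A1]. New: A1.
Round 4: r9 [A1 & V -> U6]; r13 [A1 -> M67]. New: U6, M67.
Closure: {A1, B, C6, D, E3, F9, G4, H, J, K6, L6, M, M67, N7, P7, Q1, R7, S, T9, U6, V, W} — 22 facts.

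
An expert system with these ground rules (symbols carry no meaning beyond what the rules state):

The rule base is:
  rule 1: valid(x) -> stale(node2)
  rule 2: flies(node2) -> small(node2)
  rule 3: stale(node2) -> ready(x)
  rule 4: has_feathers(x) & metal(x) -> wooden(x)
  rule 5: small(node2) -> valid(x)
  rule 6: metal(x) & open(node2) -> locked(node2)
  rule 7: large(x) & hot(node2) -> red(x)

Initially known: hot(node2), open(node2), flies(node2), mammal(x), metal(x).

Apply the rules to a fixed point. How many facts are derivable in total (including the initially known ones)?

10

Round 1 fires rule 2, rule 6, giving small(node2), locked(node2).
Round 2 fires rule 5, giving valid(x).
Round 3 fires rule 1, giving stale(node2).
Round 4 fires rule 3, giving ready(x).
Closure: {flies(node2), hot(node2), locked(node2), mammal(x), metal(x), open(node2), ready(x), small(node2), stale(node2), valid(x)} — 10 facts.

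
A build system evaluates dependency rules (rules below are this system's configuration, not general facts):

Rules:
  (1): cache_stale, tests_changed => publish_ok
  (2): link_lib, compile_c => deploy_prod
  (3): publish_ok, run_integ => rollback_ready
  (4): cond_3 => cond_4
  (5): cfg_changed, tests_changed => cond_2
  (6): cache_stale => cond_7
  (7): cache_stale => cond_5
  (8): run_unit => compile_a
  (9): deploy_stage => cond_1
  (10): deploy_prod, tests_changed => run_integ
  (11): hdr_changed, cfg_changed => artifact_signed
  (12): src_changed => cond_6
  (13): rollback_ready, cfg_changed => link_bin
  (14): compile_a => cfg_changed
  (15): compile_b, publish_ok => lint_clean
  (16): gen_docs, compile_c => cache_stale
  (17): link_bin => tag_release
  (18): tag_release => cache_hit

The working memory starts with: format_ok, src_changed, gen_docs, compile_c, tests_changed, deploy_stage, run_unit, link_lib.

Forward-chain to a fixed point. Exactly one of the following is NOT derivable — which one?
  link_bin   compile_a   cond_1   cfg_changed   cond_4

cond_4

Round 1 — (2), (8), (9), (12), (16), derive deploy_prod, compile_a, cond_1, cond_6, cache_stale.
Round 2 — (1), (6), (7), (10), (14), derive publish_ok, cond_7, cond_5, run_integ, cfg_changed.
Round 3 — (3), (5), derive rollback_ready, cond_2.
Round 4 — (13), derive link_bin.
Round 5 — (17), derive tag_release.
Round 6 — (18), derive cache_hit.
Derived: link_bin (round 4), compile_a (round 1), cond_1 (round 1), cfg_changed (round 2). cond_4 never appears in any round.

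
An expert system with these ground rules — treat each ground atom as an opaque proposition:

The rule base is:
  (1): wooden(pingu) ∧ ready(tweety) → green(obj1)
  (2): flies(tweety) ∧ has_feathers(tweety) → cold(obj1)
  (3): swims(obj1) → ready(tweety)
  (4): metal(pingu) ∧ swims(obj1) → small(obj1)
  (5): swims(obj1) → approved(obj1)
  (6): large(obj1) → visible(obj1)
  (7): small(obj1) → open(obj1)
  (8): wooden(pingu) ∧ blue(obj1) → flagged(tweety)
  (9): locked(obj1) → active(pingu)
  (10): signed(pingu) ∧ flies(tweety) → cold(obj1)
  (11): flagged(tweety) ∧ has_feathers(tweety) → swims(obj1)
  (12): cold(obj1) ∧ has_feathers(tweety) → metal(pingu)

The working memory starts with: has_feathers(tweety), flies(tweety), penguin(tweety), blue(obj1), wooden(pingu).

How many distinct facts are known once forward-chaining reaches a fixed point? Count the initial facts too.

14

Round 1 fires (2), (8), giving cold(obj1), flagged(tweety).
Round 2 fires (11), (12), giving swims(obj1), metal(pingu).
Round 3 fires (3), (4), (5), giving ready(tweety), small(obj1), approved(obj1).
Round 4 fires (1), (7), giving green(obj1), open(obj1).
Closure: {approved(obj1), blue(obj1), cold(obj1), flagged(tweety), flies(tweety), green(obj1), has_feathers(tweety), metal(pingu), open(obj1), penguin(tweety), ready(tweety), small(obj1), swims(obj1), wooden(pingu)} — 14 facts.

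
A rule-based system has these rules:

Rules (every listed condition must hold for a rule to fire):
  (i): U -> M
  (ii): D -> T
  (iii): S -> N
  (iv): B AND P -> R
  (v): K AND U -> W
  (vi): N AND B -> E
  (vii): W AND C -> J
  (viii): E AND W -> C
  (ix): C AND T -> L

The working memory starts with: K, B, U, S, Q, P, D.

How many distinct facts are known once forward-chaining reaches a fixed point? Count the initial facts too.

Round 1: (i) [U -> M]; (ii) [D -> T]; (iii) [S -> N]; (iv) [B AND P -> R]; (v) [K AND U -> W]. Adds M, T, N, R, W.
Round 2: (vi) [N AND B -> E]. Adds E.
Round 3: (viii) [E AND W -> C]. Adds C.
Round 4: (vii) [W AND C -> J]; (ix) [C AND T -> L]. Adds J, L.
Closure: {B, C, D, E, J, K, L, M, N, P, Q, R, S, T, U, W} — 16 facts.

16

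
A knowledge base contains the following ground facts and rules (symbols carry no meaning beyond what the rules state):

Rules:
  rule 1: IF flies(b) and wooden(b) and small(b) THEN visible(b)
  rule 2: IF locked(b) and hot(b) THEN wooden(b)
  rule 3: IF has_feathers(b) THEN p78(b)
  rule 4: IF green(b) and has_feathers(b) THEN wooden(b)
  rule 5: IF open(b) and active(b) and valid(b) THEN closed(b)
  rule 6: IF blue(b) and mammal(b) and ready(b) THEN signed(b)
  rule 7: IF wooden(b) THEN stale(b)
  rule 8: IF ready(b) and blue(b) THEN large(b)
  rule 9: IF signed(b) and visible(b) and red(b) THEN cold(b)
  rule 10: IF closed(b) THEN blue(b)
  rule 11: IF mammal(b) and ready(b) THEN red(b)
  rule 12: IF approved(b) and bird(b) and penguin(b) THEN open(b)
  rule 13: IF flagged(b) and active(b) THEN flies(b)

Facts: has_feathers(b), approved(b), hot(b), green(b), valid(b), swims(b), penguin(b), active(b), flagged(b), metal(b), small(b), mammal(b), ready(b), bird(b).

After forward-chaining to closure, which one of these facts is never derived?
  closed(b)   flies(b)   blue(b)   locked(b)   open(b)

locked(b)

Round 1: rule 3 [IF has_feathers(b) THEN p78(b)]; rule 4 [IF green(b) and has_feathers(b) THEN wooden(b)]; rule 11 [IF mammal(b) and ready(b) THEN red(b)]; rule 12 [IF approved(b) and bird(b) and penguin(b) THEN open(b)]; rule 13 [IF flagged(b) and active(b) THEN flies(b)]. Adds p78(b), wooden(b), red(b), open(b), flies(b).
Round 2: rule 1 [IF flies(b) and wooden(b) and small(b) THEN visible(b)]; rule 5 [IF open(b) and active(b) and valid(b) THEN closed(b)]; rule 7 [IF wooden(b) THEN stale(b)]. Adds visible(b), closed(b), stale(b).
Round 3: rule 10 [IF closed(b) THEN blue(b)]. Adds blue(b).
Round 4: rule 6 [IF blue(b) and mammal(b) and ready(b) THEN signed(b)]; rule 8 [IF ready(b) and blue(b) THEN large(b)]. Adds signed(b), large(b).
Round 5: rule 9 [IF signed(b) and visible(b) and red(b) THEN cold(b)]. Adds cold(b).
Derived: open(b) (round 1), flies(b) (round 1), blue(b) (round 3), closed(b) (round 2). locked(b) never appears in any round.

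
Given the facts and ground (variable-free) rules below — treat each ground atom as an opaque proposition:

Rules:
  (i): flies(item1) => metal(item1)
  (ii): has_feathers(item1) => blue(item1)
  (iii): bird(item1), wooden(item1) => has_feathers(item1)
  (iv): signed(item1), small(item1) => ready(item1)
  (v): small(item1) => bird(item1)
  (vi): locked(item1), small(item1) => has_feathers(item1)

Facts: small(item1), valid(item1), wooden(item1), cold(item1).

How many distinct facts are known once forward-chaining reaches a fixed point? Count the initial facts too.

Round 1: (v) [small(item1) => bird(item1)]. New: bird(item1).
Round 2: (iii) [bird(item1), wooden(item1) => has_feathers(item1)]. New: has_feathers(item1).
Round 3: (ii) [has_feathers(item1) => blue(item1)]. New: blue(item1).
Closure: {bird(item1), blue(item1), cold(item1), has_feathers(item1), small(item1), valid(item1), wooden(item1)} — 7 facts.

7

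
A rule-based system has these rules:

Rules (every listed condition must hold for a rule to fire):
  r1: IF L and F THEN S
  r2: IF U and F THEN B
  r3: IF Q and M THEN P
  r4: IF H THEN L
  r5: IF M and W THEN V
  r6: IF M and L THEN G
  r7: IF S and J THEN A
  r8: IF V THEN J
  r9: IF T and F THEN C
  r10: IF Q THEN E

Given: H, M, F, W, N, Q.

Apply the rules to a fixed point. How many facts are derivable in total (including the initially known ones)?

14

Round 1 fires r3, r4, r5, r10, giving P, L, V, E.
Round 2 fires r1, r6, r8, giving S, G, J.
Round 3 fires r7, giving A.
Closure: {A, E, F, G, H, J, L, M, N, P, Q, S, V, W} — 14 facts.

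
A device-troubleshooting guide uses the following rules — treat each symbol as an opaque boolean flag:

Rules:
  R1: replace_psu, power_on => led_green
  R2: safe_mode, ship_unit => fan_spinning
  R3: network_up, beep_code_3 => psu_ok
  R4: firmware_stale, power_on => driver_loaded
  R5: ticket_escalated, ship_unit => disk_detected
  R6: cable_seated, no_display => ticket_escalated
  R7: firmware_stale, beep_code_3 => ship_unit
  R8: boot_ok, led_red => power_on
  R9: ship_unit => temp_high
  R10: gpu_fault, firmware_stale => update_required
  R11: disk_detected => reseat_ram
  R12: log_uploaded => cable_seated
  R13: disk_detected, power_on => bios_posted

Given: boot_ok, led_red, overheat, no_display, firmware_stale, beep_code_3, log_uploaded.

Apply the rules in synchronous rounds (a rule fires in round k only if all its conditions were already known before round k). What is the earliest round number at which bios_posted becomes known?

4

[1] R7 [firmware_stale, beep_code_3 => ship_unit]; R8 [boot_ok, led_red => power_on]; R12 [log_uploaded => cable_seated]. ⇒ new: ship_unit, power_on, cable_seated.
[2] R4 [firmware_stale, power_on => driver_loaded]; R6 [cable_seated, no_display => ticket_escalated]; R9 [ship_unit => temp_high]. ⇒ new: driver_loaded, ticket_escalated, temp_high.
[3] R5 [ticket_escalated, ship_unit => disk_detected]. ⇒ new: disk_detected.
[4] R11 [disk_detected => reseat_ram]; R13 [disk_detected, power_on => bios_posted]. ⇒ new: reseat_ram, bios_posted.
bios_posted first appears in round 4.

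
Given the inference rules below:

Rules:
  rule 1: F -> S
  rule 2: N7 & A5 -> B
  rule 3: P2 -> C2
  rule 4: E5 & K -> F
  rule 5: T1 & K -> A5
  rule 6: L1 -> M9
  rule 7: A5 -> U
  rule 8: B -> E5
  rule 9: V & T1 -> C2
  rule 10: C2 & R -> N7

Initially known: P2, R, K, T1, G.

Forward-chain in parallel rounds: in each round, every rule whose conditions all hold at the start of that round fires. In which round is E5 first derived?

4

Round 1: rule 3 [P2 -> C2]; rule 5 [T1 & K -> A5]. New: C2, A5.
Round 2: rule 7 [A5 -> U]; rule 10 [C2 & R -> N7]. New: U, N7.
Round 3: rule 2 [N7 & A5 -> B]. New: B.
Round 4: rule 8 [B -> E5]. New: E5.
E5 first appears in round 4.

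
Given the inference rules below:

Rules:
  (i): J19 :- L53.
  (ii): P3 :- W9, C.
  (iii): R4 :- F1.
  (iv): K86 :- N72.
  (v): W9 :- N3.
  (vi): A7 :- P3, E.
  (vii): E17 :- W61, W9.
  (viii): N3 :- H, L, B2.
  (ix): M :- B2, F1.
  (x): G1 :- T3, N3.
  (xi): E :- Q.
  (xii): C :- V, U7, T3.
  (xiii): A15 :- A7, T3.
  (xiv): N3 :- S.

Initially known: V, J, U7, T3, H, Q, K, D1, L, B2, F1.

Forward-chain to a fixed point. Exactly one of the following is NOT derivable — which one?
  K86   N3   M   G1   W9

K86

Round 1: (iii) [R4 :- F1.]; (viii) [N3 :- H, L, B2.]; (ix) [M :- B2, F1.]; (xi) [E :- Q.]; (xii) [C :- V, U7, T3.]. New: R4, N3, M, E, C.
Round 2: (v) [W9 :- N3.]; (x) [G1 :- T3, N3.]. New: W9, G1.
Round 3: (ii) [P3 :- W9, C.]. New: P3.
Round 4: (vi) [A7 :- P3, E.]. New: A7.
Round 5: (xiii) [A15 :- A7, T3.]. New: A15.
Derived: W9 (round 2), G1 (round 2), M (round 1), N3 (round 1). K86 never appears in any round.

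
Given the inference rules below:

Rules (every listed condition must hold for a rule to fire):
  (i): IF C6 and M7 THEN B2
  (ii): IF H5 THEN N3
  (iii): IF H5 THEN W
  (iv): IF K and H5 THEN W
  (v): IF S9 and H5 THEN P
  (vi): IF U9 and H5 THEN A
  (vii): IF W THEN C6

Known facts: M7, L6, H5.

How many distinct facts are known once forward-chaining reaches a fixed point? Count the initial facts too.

Round 1 fires (ii), (iii), giving N3, W.
Round 2 fires (vii), giving C6.
Round 3 fires (i), giving B2.
Closure: {B2, C6, H5, L6, M7, N3, W} — 7 facts.

7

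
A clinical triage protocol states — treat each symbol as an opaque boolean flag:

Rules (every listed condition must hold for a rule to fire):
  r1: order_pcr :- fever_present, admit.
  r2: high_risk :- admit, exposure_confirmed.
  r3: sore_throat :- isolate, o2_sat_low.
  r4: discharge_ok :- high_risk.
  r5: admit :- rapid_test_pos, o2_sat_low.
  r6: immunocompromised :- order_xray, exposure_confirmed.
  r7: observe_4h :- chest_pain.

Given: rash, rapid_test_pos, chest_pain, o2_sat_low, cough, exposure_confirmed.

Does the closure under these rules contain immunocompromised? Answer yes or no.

no

Round 1 — r5, r7, derive admit, observe_4h.
Round 2 — r2, derive high_risk.
Round 3 — r4, derive discharge_ok.
Fixed point reached. immunocompromised is concluded only by r6; r6 needs order_xray (never derived).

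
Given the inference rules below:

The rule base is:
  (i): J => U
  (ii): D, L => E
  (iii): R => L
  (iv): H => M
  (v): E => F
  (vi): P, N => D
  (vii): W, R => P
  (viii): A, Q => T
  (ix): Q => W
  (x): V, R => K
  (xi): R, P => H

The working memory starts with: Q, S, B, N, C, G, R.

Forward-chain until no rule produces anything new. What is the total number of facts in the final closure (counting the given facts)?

[1] (iii) [R => L]; (ix) [Q => W]. ⇒ new: L, W.
[2] (vii) [W, R => P]. ⇒ new: P.
[3] (vi) [P, N => D]; (xi) [R, P => H]. ⇒ new: D, H.
[4] (ii) [D, L => E]; (iv) [H => M]. ⇒ new: E, M.
[5] (v) [E => F]. ⇒ new: F.
Closure: {B, C, D, E, F, G, H, L, M, N, P, Q, R, S, W} — 15 facts.

15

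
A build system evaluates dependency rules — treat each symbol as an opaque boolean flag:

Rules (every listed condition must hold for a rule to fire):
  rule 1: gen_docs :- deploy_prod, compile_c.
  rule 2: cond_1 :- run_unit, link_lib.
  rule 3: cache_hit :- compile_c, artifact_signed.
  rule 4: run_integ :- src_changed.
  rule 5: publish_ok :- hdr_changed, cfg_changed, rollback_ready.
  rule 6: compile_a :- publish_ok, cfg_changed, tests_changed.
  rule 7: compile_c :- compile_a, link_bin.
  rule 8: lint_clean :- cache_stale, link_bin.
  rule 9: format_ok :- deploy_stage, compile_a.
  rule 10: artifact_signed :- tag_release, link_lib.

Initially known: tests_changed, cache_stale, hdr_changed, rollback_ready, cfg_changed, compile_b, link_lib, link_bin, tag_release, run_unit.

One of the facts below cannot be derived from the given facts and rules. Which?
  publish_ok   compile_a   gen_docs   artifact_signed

Round 1: rule 2 [cond_1 :- run_unit, link_lib.]; rule 5 [publish_ok :- hdr_changed, cfg_changed, rollback_ready.]; rule 8 [lint_clean :- cache_stale, link_bin.]; rule 10 [artifact_signed :- tag_release, link_lib.]. New: cond_1, publish_ok, lint_clean, artifact_signed.
Round 2: rule 6 [compile_a :- publish_ok, cfg_changed, tests_changed.]. New: compile_a.
Round 3: rule 7 [compile_c :- compile_a, link_bin.]. New: compile_c.
Round 4: rule 3 [cache_hit :- compile_c, artifact_signed.]. New: cache_hit.
Derived: compile_a (round 2), artifact_signed (round 1), publish_ok (round 1). gen_docs never appears in any round.

gen_docs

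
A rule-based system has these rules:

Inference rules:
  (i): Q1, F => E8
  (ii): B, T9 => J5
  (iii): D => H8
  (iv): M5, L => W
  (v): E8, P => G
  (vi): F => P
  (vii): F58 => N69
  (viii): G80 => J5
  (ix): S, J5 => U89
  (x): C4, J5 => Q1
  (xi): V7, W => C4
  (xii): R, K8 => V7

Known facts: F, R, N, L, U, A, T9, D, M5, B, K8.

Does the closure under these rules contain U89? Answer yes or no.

no

Round 1: (ii) [B, T9 => J5]; (iii) [D => H8]; (iv) [M5, L => W]; (vi) [F => P]; (xii) [R, K8 => V7]. New: J5, H8, W, P, V7.
Round 2: (xi) [V7, W => C4]. New: C4.
Round 3: (x) [C4, J5 => Q1]. New: Q1.
Round 4: (i) [Q1, F => E8]. New: E8.
Round 5: (v) [E8, P => G]. New: G.
Fixed point reached. U89 is concluded only by (ix); (ix) needs S (never derived).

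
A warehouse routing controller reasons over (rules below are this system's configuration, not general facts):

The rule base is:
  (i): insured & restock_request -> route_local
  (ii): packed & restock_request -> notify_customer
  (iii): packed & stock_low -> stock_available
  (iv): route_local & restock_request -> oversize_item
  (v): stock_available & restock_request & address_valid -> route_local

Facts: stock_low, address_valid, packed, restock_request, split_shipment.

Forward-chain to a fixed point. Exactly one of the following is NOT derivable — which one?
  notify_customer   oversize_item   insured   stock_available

insured

Round 1: (ii) [packed & restock_request -> notify_customer]; (iii) [packed & stock_low -> stock_available]. New: notify_customer, stock_available.
Round 2: (v) [stock_available & restock_request & address_valid -> route_local]. New: route_local.
Round 3: (iv) [route_local & restock_request -> oversize_item]. New: oversize_item.
Derived: stock_available (round 1), oversize_item (round 3), notify_customer (round 1). insured never appears in any round.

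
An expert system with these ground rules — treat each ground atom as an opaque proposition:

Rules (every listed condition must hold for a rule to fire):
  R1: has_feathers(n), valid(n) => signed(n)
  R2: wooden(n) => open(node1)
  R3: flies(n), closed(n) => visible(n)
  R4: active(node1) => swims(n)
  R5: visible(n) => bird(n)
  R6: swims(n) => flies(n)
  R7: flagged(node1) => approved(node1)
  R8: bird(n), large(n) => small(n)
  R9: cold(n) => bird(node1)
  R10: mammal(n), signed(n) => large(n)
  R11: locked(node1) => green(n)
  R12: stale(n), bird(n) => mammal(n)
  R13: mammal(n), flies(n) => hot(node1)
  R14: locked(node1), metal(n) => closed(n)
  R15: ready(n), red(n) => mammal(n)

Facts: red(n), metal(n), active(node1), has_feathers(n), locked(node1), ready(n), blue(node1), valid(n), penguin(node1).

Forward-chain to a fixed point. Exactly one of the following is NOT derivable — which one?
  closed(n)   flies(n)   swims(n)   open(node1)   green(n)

Round 1 — R1, R4, R11, R14, R15, derive signed(n), swims(n), green(n), closed(n), mammal(n).
Round 2 — R6, R10, derive flies(n), large(n).
Round 3 — R3, R13, derive visible(n), hot(node1).
Round 4 — R5, derive bird(n).
Round 5 — R8, derive small(n).
Derived: swims(n) (round 1), green(n) (round 1), closed(n) (round 1), flies(n) (round 2). open(node1) never appears in any round.

open(node1)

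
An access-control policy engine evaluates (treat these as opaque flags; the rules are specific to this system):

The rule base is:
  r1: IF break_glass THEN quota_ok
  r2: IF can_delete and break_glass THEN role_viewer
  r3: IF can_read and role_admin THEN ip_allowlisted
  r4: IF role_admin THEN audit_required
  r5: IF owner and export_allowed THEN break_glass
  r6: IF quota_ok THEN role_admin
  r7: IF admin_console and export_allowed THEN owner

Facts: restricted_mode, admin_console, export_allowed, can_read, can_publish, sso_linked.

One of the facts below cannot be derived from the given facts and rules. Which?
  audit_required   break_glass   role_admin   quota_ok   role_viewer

Round 1: r7 [IF admin_console and export_allowed THEN owner]. New: owner.
Round 2: r5 [IF owner and export_allowed THEN break_glass]. New: break_glass.
Round 3: r1 [IF break_glass THEN quota_ok]. New: quota_ok.
Round 4: r6 [IF quota_ok THEN role_admin]. New: role_admin.
Round 5: r3 [IF can_read and role_admin THEN ip_allowlisted]; r4 [IF role_admin THEN audit_required]. New: ip_allowlisted, audit_required.
Derived: audit_required (round 5), break_glass (round 2), quota_ok (round 3), role_admin (round 4). role_viewer never appears in any round.

role_viewer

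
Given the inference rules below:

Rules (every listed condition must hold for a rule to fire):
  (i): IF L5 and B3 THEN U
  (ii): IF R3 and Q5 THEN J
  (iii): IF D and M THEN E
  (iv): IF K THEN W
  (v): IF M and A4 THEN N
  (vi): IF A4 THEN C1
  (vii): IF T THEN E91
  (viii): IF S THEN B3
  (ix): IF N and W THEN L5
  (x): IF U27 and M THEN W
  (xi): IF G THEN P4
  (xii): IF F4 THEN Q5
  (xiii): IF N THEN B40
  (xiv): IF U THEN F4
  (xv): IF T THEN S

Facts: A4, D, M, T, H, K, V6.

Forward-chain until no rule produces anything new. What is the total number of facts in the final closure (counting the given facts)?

19

Round 1 fires (iii), (iv), (v), (vi), (vii), (xv), giving E, W, N, C1, E91, S.
Round 2 fires (viii), (ix), (xiii), giving B3, L5, B40.
Round 3 fires (i), giving U.
Round 4 fires (xiv), giving F4.
Round 5 fires (xii), giving Q5.
Closure: {A4, B3, B40, C1, D, E, E91, F4, H, K, L5, M, N, Q5, S, T, U, V6, W} — 19 facts.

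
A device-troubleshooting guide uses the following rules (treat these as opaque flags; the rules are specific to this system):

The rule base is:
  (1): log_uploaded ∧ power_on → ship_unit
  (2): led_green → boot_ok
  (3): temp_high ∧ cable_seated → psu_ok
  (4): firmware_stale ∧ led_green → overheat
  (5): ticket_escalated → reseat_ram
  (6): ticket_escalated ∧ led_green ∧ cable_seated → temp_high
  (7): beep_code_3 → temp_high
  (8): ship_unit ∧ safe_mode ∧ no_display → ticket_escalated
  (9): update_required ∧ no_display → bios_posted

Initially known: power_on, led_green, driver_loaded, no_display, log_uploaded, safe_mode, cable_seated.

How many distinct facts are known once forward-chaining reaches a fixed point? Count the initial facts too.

Round 1 fires (1), (2), giving ship_unit, boot_ok.
Round 2 fires (8), giving ticket_escalated.
Round 3 fires (5), (6), giving reseat_ram, temp_high.
Round 4 fires (3), giving psu_ok.
Closure: {boot_ok, cable_seated, driver_loaded, led_green, log_uploaded, no_display, power_on, psu_ok, reseat_ram, safe_mode, ship_unit, temp_high, ticket_escalated} — 13 facts.

13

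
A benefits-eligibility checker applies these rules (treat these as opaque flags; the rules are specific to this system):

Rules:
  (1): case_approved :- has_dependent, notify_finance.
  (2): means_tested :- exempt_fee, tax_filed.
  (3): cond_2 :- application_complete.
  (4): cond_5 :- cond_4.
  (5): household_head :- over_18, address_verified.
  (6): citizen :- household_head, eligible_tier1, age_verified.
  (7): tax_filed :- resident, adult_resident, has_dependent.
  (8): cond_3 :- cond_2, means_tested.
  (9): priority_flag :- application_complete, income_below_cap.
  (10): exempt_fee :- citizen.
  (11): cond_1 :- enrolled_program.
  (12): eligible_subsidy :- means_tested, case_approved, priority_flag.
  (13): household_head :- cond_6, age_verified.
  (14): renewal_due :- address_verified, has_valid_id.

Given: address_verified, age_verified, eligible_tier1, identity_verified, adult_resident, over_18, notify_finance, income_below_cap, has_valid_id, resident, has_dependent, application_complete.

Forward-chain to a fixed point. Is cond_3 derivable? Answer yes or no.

yes

Round 1: (1) [case_approved :- has_dependent, notify_finance.]; (3) [cond_2 :- application_complete.]; (5) [household_head :- over_18, address_verified.]; (7) [tax_filed :- resident, adult_resident, has_dependent.]; (9) [priority_flag :- application_complete, income_below_cap.]; (14) [renewal_due :- address_verified, has_valid_id.]. Adds case_approved, cond_2, household_head, tax_filed, priority_flag, renewal_due.
Round 2: (6) [citizen :- household_head, eligible_tier1, age_verified.]. Adds citizen.
Round 3: (10) [exempt_fee :- citizen.]. Adds exempt_fee.
Round 4: (2) [means_tested :- exempt_fee, tax_filed.]. Adds means_tested.
Round 5: (8) [cond_3 :- cond_2, means_tested.]; (12) [eligible_subsidy :- means_tested, case_approved, priority_flag.]. Adds cond_3, eligible_subsidy.
cond_3 appears in round 5, so it is derivable.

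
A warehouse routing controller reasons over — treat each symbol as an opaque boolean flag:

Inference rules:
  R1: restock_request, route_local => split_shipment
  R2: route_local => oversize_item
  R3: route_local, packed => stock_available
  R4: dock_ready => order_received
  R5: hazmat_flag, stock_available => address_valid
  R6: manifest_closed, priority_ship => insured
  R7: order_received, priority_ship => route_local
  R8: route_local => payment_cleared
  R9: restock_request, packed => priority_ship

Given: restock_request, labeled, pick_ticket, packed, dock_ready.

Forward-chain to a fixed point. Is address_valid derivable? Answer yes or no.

no

Round 1 fires R4, R9, giving order_received, priority_ship.
Round 2 fires R7, giving route_local.
Round 3 fires R1, R2, R3, R8, giving split_shipment, oversize_item, stock_available, payment_cleared.
Fixed point reached. address_valid is concluded only by R5; R5 needs hazmat_flag (never derived).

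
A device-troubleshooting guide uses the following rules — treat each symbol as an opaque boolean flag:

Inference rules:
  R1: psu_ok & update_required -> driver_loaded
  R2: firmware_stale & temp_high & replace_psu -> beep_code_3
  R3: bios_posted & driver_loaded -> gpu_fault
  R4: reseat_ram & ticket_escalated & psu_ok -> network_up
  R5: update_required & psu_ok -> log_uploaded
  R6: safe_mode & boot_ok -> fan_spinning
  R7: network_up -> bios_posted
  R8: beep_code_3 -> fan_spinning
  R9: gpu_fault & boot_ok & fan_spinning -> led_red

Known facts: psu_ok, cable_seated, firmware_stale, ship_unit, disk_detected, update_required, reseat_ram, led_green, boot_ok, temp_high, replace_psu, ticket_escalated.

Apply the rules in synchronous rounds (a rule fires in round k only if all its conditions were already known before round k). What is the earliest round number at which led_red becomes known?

Round 1 — R1, R2, R4, R5, derive driver_loaded, beep_code_3, network_up, log_uploaded.
Round 2 — R7, R8, derive bios_posted, fan_spinning.
Round 3 — R3, derive gpu_fault.
Round 4 — R9, derive led_red.
led_red first appears in round 4.

4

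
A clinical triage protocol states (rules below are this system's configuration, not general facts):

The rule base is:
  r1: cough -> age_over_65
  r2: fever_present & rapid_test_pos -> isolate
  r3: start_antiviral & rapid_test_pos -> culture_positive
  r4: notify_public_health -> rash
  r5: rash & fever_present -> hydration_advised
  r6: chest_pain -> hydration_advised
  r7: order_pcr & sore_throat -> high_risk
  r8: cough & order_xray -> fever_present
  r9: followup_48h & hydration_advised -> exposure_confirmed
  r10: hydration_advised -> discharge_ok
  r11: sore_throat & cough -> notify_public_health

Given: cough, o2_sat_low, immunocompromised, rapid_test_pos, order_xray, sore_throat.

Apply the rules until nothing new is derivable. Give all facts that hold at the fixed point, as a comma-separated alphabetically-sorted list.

age_over_65, cough, discharge_ok, fever_present, hydration_advised, immunocompromised, isolate, notify_public_health, o2_sat_low, order_xray, rapid_test_pos, rash, sore_throat

Round 1 — r1, r8, r11, derive age_over_65, fever_present, notify_public_health.
Round 2 — r2, r4, derive isolate, rash.
Round 3 — r5, derive hydration_advised.
Round 4 — r10, derive discharge_ok.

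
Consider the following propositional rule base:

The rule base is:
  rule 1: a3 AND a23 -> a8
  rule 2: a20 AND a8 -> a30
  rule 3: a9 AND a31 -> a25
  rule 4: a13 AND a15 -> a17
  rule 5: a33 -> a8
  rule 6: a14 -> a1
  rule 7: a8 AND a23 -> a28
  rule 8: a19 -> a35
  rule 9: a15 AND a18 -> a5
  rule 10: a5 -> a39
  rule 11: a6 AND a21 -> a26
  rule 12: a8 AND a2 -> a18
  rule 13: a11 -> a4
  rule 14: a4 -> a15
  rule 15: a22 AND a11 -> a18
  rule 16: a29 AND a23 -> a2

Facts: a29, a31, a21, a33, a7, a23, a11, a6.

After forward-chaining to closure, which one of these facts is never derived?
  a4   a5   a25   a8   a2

a25

Round 1: rule 5 [a33 -> a8]; rule 11 [a6 AND a21 -> a26]; rule 13 [a11 -> a4]; rule 16 [a29 AND a23 -> a2]. Adds a8, a26, a4, a2.
Round 2: rule 7 [a8 AND a23 -> a28]; rule 12 [a8 AND a2 -> a18]; rule 14 [a4 -> a15]. Adds a28, a18, a15.
Round 3: rule 9 [a15 AND a18 -> a5]. Adds a5.
Round 4: rule 10 [a5 -> a39]. Adds a39.
Derived: a2 (round 1), a8 (round 1), a4 (round 1), a5 (round 3). a25 never appears in any round.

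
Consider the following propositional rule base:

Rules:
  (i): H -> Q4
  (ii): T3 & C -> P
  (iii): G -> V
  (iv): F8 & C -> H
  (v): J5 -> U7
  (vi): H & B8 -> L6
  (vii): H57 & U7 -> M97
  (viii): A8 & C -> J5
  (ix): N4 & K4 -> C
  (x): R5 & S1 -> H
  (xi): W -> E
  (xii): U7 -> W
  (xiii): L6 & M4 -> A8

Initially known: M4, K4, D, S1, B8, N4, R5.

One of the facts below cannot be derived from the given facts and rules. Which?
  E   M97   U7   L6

M97

Round 1: (ix) [N4 & K4 -> C]; (x) [R5 & S1 -> H]. New: C, H.
Round 2: (i) [H -> Q4]; (vi) [H & B8 -> L6]. New: Q4, L6.
Round 3: (xiii) [L6 & M4 -> A8]. New: A8.
Round 4: (viii) [A8 & C -> J5]. New: J5.
Round 5: (v) [J5 -> U7]. New: U7.
Round 6: (xii) [U7 -> W]. New: W.
Round 7: (xi) [W -> E]. New: E.
Derived: U7 (round 5), E (round 7), L6 (round 2). M97 never appears in any round.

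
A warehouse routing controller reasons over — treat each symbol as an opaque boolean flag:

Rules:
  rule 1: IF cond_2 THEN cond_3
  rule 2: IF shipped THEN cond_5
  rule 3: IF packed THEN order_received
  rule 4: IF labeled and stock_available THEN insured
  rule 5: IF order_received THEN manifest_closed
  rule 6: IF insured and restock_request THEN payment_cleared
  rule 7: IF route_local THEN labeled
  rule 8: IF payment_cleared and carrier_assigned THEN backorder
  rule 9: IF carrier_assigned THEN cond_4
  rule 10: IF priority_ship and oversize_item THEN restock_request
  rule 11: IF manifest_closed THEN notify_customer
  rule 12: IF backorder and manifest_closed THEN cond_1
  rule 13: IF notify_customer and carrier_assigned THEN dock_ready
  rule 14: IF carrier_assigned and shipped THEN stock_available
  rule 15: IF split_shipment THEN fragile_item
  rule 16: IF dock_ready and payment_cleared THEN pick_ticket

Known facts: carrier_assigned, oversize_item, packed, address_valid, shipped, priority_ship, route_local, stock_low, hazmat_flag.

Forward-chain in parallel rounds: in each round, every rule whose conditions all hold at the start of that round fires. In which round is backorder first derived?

Round 1 fires rule 2, rule 3, rule 7, rule 9, rule 10, rule 14, giving cond_5, order_received, labeled, cond_4, restock_request, stock_available.
Round 2 fires rule 4, rule 5, giving insured, manifest_closed.
Round 3 fires rule 6, rule 11, giving payment_cleared, notify_customer.
Round 4 fires rule 8, rule 13, giving backorder, dock_ready.
backorder first appears in round 4.

4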